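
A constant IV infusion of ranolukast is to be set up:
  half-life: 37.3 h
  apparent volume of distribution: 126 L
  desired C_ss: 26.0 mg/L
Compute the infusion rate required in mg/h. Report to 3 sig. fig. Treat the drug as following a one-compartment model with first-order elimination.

60.9 mg/h

k = ln2 / t½ = 0.693147 / 37.3 = 0.01858 h⁻¹
CL = k × Vd = 0.01858 × 126 = 2.341 L/h
At steady state, infusion rate R₀ = Css × CL = 26.0 × 2.341 = 60.87 mg/h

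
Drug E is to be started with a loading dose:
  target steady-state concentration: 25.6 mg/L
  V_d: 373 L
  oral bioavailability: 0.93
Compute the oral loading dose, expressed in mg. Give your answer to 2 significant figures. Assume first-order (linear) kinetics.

LD = Css × Vd / F = 25.6 × 373 / 0.93 = 10270 mg

10000 mg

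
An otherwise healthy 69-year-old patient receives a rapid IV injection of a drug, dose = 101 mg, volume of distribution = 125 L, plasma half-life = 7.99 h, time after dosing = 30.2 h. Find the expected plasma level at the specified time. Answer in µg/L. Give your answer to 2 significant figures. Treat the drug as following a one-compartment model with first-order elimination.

59 µg/L

C₀ = Dose / Vd = 101.0 / 125 = 0.8080 mg/L
k = ln2 / t½ = 0.693147 / 7.99 = 0.08675 h⁻¹
C = C₀ · e^(−k·t) = 0.8080 × e^(−0.08675 × 30.2)
  = 0.8080 × 0.07281 = 0.05883 mg/L
Convert: 0.05883 mg/L × 1000 = 58.83 µg/L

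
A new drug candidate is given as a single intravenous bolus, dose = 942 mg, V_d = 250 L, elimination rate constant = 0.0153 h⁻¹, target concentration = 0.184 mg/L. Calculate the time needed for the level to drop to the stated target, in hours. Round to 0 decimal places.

C₀ = Dose / Vd = 942.0 / 250 = 3.768 mg/L
t = ln(C₀ / C) / k = ln(3.768 / 0.184) / 0.01530
  = ln(20.48) / 0.01530 = 3.019 / 0.01530 = 197.3 h

197 h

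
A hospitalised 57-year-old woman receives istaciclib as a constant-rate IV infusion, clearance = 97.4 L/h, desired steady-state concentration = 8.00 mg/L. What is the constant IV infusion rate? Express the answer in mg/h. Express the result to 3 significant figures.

779 mg/h

At steady state, infusion rate R₀ = Css × CL = 8.00 × 97.40 = 779.2 mg/h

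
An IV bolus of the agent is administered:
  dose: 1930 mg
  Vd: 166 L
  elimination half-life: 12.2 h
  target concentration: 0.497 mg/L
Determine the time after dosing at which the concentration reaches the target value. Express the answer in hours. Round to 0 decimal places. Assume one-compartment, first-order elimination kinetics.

55 h

C₀ = Dose / Vd = 1930 / 166 = 11.63 mg/L
k = ln2 / t½ = 0.693147 / 12.2 = 0.05682 h⁻¹
t = ln(C₀ / C) / k = ln(11.63 / 0.497) / 0.05682
  = ln(23.40) / 0.05682 = 3.153 / 0.05682 = 55.49 h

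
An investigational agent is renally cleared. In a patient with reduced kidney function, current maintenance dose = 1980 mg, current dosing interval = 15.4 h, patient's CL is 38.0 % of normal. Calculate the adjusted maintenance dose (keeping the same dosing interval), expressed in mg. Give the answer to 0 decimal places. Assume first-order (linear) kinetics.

To keep the same average steady-state level, dosing rate must scale with clearance.
CL ratio = 38.0 / 100 = 0.3800
New dose (same interval) = 1980 × 0.3800 = 752.4 mg

752 mg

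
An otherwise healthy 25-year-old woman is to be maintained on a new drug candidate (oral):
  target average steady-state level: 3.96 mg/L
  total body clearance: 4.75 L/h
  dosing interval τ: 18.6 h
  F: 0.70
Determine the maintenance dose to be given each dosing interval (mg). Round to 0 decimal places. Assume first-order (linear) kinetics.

500 mg

At steady state, F × (Dose/τ) = Css × CL.
Dose = Css × CL × τ / F = 3.96 × 4.750 × 18.6 / 0.70 = 499.8 mg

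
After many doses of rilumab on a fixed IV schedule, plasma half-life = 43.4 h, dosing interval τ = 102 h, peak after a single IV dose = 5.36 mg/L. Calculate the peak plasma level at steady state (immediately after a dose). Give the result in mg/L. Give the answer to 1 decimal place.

6.7 mg/L

k = ln2 / t½ = 0.693147 / 43.4 = 0.01597 h⁻¹
e^(−kτ) = e^(−0.01597 × 102) = 0.1961
Accumulation ratio R = 1 / (1 − e^(−kτ)) = 1 / (1 − 0.1961) = 1.244
Steady-state peak = C₀ × R = 5.36 × 1.244 = 6.668 mg/L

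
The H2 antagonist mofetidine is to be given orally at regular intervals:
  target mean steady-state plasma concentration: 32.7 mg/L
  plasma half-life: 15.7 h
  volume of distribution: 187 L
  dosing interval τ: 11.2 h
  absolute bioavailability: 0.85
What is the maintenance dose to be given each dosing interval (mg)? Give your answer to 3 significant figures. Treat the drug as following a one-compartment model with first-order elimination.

3560 mg

k = ln2 / t½ = 0.693147 / 15.7 = 0.04415 h⁻¹
CL = k × Vd = 0.04415 × 187 = 8.256 L/h
At steady state, F × (Dose/τ) = Css × CL.
Dose = Css × CL × τ / F = 32.7 × 8.256 × 11.2 / 0.85 = 3557 mg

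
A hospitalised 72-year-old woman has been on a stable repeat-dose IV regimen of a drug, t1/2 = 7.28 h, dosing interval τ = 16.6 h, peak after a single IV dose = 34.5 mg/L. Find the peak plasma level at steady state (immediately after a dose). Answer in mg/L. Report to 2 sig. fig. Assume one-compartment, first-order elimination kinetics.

43 mg/L

k = ln2 / t½ = 0.693147 / 7.28 = 0.09521 h⁻¹
e^(−kτ) = e^(−0.09521 × 16.6) = 0.2059
Accumulation ratio R = 1 / (1 − e^(−kτ)) = 1 / (1 − 0.2059) = 1.259
Steady-state peak = C₀ × R = 34.5 × 1.259 = 43.44 mg/L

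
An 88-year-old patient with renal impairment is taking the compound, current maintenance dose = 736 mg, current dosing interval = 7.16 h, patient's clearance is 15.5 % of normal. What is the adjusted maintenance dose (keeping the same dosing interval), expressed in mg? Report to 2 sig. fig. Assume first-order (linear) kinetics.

110 mg

To keep the same average steady-state level, dosing rate must scale with clearance.
CL ratio = 15.5 / 100 = 0.1550
New dose (same interval) = 736 × 0.1550 = 114.1 mg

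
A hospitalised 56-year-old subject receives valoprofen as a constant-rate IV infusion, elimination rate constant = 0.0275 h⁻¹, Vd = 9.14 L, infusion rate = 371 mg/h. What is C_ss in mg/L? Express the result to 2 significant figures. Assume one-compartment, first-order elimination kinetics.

1500 mg/L

CL = k × Vd = 0.02750 × 9.14 = 0.2514 L/h
At steady state Css = R₀ / CL = 371 / 0.2514 = 1476 mg/L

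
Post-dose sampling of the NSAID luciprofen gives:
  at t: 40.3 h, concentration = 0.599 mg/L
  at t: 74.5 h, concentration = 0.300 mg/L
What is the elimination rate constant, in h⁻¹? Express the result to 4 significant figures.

0.02022 h⁻¹

k = ln(C₁/C₂) / (t₂ − t₁) = ln(0.599/0.300) / (74.5 − 40.3)
  = 0.6915 / 34.20 = 0.02022 h⁻¹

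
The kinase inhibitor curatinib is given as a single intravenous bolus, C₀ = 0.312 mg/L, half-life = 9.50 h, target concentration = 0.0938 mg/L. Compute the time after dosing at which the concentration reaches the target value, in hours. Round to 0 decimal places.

16 h

k = ln2 / t½ = 0.693147 / 9.50 = 0.07296 h⁻¹
t = ln(C₀ / C) / k = ln(0.3120 / 0.0938) / 0.07296
  = ln(3.326) / 0.07296 = 1.202 / 0.07296 = 16.47 h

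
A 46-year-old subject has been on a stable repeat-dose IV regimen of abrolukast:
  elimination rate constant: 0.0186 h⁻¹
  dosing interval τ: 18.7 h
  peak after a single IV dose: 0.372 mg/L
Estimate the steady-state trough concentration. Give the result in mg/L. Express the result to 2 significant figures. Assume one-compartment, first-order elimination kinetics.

0.89 mg/L

e^(−kτ) = e^(−0.01860 × 18.7) = 0.7062
Accumulation ratio R = 1 / (1 − e^(−kτ)) = 1 / (1 − 0.7062) = 3.404
Steady-state trough = C₀ × R × e^(−kτ) = 0.372 × 3.404 × 0.7062 = 0.8943 mg/L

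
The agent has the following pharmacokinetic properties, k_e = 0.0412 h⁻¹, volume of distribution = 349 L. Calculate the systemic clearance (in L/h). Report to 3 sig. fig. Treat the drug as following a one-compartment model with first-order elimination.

14.4 L/h

CL = k × Vd = 0.0412 × 349 = 14.38 L/h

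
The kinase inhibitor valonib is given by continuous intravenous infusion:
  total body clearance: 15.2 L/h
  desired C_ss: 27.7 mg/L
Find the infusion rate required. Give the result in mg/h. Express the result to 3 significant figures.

At steady state, infusion rate R₀ = Css × CL = 27.7 × 15.20 = 421.0 mg/h

421 mg/h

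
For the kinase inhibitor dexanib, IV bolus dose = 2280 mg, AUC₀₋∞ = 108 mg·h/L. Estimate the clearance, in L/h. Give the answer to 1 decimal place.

21.1 L/h

CL = Dose / AUC = 2280 / 108 = 21.11 L/h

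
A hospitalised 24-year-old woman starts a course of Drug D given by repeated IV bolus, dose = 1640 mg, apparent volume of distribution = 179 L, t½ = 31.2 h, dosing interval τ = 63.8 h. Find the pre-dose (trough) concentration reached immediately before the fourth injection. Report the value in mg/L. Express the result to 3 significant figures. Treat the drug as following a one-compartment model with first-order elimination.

2.89 mg/L

C₀ per dose = Dose / Vd = 1640 / 179 = 9.162 mg/L
k = ln2 / t½ = 0.693147 / 31.2 = 0.02222 h⁻¹
Fraction remaining after one interval: r = e^(−kτ) = e^(−0.02222 × 63.8) = 0.2423
Before dose 4, 3 doses have been given (aged 1τ, 2τ, 3τ).
C_trough = C₀ × (r + r² + … + r^3) = C₀ × r(1−r^3)/(1−r)
        = 9.162 × 0.2423 × (1 − 0.01423) / (1 − 0.2423) = 2.888 mg/L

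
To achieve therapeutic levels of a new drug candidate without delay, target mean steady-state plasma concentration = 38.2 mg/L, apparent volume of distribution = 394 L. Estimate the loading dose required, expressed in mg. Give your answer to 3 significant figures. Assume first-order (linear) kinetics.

LD = Css × Vd = 38.2 × 394 = 15050 mg

15100 mg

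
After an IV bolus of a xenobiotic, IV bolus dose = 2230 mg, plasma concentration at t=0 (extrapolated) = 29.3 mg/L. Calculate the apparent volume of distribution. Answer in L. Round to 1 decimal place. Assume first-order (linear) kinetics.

Vd = Dose / C₀ = 2230 / 29.3 = 76.11 L

76.1 L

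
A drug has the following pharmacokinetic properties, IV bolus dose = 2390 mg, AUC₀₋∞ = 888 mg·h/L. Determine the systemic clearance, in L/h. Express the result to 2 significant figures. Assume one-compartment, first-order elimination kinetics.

CL = Dose / AUC = 2390 / 888 = 2.691 L/h

2.7 L/h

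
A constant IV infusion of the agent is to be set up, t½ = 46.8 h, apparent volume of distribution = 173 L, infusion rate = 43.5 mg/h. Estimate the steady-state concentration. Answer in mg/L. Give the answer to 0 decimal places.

k = ln2 / t½ = 0.693147 / 46.8 = 0.01481 h⁻¹
CL = k × Vd = 0.01481 × 173 = 2.562 L/h
At steady state Css = R₀ / CL = 43.5 / 2.562 = 16.98 mg/L

17 mg/L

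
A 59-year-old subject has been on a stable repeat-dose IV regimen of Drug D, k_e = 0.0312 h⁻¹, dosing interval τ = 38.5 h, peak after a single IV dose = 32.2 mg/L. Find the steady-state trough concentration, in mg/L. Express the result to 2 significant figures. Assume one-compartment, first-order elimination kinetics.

e^(−kτ) = e^(−0.03120 × 38.5) = 0.3008
Accumulation ratio R = 1 / (1 − e^(−kτ)) = 1 / (1 − 0.3008) = 1.430
Steady-state trough = C₀ × R × e^(−kτ) = 32.2 × 1.430 × 0.3008 = 13.85 mg/L

14 mg/L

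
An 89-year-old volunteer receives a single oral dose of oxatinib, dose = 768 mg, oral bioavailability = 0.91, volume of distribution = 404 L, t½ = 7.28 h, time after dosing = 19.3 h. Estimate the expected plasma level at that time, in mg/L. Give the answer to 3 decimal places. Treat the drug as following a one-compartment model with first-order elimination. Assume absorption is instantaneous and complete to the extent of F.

0.275 mg/L

Amount reaching circulation = F × Dose = 0.91 × 768.0 = 698.9 mg
C₀ = F·Dose / Vd = 698.9 / 404 = 1.730 mg/L
k = ln2 / t½ = 0.693147 / 7.28 = 0.09521 h⁻¹
C = C₀ · e^(−k·t) = 1.730 × e^(−0.09521 × 19.3)
  = 1.730 × 0.1592 = 0.2754 mg/L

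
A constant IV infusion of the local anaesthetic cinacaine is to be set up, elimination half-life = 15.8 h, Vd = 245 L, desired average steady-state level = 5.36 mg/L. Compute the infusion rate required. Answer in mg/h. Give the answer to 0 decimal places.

58 mg/h

k = ln2 / t½ = 0.693147 / 15.8 = 0.04387 h⁻¹
CL = k × Vd = 0.04387 × 245 = 10.75 L/h
At steady state, infusion rate R₀ = Css × CL = 5.36 × 10.75 = 57.62 mg/h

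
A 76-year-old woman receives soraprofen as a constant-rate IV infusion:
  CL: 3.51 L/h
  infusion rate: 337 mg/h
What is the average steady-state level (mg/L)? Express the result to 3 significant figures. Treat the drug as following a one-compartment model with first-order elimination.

At steady state Css = R₀ / CL = 337 / 3.510 = 96.01 mg/L

96.0 mg/L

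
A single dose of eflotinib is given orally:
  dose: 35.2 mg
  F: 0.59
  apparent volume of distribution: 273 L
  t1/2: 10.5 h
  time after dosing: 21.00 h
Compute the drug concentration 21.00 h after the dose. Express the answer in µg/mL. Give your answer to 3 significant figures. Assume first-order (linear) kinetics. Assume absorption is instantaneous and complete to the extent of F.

Amount reaching circulation = F × Dose = 0.59 × 35.20 = 20.77 mg
C₀ = F·Dose / Vd = 20.77 / 273 = 0.07608 mg/L
k = ln2 / t½ = 0.693147 / 10.5 = 0.06601 h⁻¹
t / t½ = 21.00 / 10.5 = 2 half-lives
C = C₀ × (1/2)^2 = 0.07608 × 0.2500 = 0.01902 mg/L
(0.01902 mg/L = 0.01902 µg/mL)

0.0190 µg/mL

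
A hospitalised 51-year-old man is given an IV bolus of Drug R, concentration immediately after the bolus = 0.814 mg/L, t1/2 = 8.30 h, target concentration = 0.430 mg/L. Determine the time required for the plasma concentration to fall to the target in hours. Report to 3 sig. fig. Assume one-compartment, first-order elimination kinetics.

k = ln2 / t½ = 0.693147 / 8.30 = 0.08351 h⁻¹
t = ln(C₀ / C) / k = ln(0.8140 / 0.430) / 0.08351
  = ln(1.893) / 0.08351 = 0.6382 / 0.08351 = 7.642 h

7.64 h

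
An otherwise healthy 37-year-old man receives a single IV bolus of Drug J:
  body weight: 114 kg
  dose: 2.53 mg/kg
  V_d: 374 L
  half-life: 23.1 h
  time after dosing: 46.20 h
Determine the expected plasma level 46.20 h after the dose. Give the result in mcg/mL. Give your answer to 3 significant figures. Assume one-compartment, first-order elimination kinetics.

Total dose = 2.53 × 114 = 288.4 mg
C₀ = Dose / Vd = 288.4 / 374 = 0.7711 mg/L
k = ln2 / t½ = 0.693147 / 23.1 = 0.03001 h⁻¹
t / t½ = 46.20 / 23.1 = 2 half-lives
C = C₀ × (1/2)^2 = 0.7711 × 0.2500 = 0.1928 mg/L
(0.1928 mg/L = 0.1928 mcg/mL)

0.193 mcg/mL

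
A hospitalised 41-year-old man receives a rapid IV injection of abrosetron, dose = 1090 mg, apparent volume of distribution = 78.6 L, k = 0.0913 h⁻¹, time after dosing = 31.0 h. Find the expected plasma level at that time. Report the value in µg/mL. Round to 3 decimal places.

0.818 µg/mL

C₀ = Dose / Vd = 1090 / 78.6 = 13.87 mg/L
C = C₀ · e^(−k·t) = 13.87 × e^(−0.09130 × 31.0)
  = 13.87 × 0.05900 = 0.8183 mg/L
(0.8183 mg/L = 0.8183 µg/mL)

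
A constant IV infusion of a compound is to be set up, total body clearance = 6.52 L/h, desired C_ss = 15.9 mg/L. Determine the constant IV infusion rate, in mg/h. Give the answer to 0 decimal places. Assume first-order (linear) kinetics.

104 mg/h

At steady state, infusion rate R₀ = Css × CL = 15.9 × 6.520 = 103.7 mg/h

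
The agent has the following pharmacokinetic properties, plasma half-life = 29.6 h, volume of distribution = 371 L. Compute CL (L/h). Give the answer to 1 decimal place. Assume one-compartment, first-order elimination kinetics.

k = ln2 / t½ = 0.693147 / 29.6 = 0.02342 h⁻¹
CL = k × Vd = 0.02342 × 371 = 8.689 L/h

8.7 L/h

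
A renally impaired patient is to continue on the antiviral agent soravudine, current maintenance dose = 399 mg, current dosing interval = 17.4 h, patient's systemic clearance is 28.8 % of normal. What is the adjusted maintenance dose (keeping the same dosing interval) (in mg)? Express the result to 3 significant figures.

To keep the same average steady-state level, dosing rate must scale with clearance.
CL ratio = 28.8 / 100 = 0.2880
New dose (same interval) = 399 × 0.2880 = 114.9 mg

115 mg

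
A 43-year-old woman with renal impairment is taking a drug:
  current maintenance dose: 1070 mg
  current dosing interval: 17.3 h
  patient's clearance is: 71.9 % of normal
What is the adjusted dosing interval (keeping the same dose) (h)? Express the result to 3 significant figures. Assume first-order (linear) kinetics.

To keep the same average steady-state level, dosing rate must scale with clearance.
CL ratio = 71.9 / 100 = 0.7190
New interval (same dose) = 17.3 / 0.7190 = 24.06 h

24.1 h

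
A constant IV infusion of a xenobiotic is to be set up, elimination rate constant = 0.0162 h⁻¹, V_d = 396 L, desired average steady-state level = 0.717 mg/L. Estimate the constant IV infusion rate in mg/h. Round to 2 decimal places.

CL = k × Vd = 0.01620 × 396 = 6.415 L/h
At steady state, infusion rate R₀ = Css × CL = 0.717 × 6.415 = 4.600 mg/h

4.60 mg/h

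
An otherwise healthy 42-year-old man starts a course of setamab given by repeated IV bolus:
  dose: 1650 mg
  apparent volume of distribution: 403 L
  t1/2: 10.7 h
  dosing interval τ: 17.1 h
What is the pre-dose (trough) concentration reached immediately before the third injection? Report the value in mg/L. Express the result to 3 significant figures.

C₀ per dose = Dose / Vd = 1650 / 403 = 4.094 mg/L
k = ln2 / t½ = 0.693147 / 10.7 = 0.06478 h⁻¹
Fraction remaining after one interval: r = e^(−kτ) = e^(−0.06478 × 17.1) = 0.3303
Before dose 3, 2 doses have been given (aged 1τ, 2τ).
C_trough = C₀ × (r + r²) = 4.094 × (0.3303 + 0.1091) = 1.799 mg/L

1.80 mg/L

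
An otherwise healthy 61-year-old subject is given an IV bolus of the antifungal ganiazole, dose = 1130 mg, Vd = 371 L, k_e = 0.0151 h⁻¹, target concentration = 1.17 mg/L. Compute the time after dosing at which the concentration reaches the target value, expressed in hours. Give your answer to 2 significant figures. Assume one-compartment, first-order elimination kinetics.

C₀ = Dose / Vd = 1130 / 371 = 3.046 mg/L
t = ln(C₀ / C) / k = ln(3.046 / 1.17) / 0.01510
  = ln(2.603) / 0.01510 = 0.9567 / 0.01510 = 63.36 h

63 h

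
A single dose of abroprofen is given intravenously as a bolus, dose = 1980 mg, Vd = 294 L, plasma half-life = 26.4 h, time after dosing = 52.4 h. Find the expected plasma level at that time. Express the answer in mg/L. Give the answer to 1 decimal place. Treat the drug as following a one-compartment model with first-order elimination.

C₀ = Dose / Vd = 1980 / 294 = 6.735 mg/L
k = ln2 / t½ = 0.693147 / 26.4 = 0.02626 h⁻¹
C = C₀ · e^(−k·t) = 6.735 × e^(−0.02626 × 52.4)
  = 6.735 × 0.2526 = 1.701 mg/L

1.7 mg/L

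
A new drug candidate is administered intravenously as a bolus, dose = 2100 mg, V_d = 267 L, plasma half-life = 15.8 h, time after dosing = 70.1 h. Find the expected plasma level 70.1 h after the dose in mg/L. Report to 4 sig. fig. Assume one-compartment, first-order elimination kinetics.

C₀ = Dose / Vd = 2100 / 267 = 7.865 mg/L
k = ln2 / t½ = 0.693147 / 15.8 = 0.04387 h⁻¹
C = C₀ · e^(−k·t) = 7.865 × e^(−0.04387 × 70.1)
  = 7.865 × 0.04618 = 0.3632 mg/L

0.3632 mg/L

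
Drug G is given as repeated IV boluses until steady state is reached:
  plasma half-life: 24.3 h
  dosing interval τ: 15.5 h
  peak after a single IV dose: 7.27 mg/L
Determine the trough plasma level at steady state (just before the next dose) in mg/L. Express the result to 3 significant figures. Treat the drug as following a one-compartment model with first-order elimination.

13.1 mg/L

k = ln2 / t½ = 0.693147 / 24.3 = 0.02852 h⁻¹
e^(−kτ) = e^(−0.02852 × 15.5) = 0.6427
Accumulation ratio R = 1 / (1 − e^(−kτ)) = 1 / (1 − 0.6427) = 2.799
Steady-state trough = C₀ × R × e^(−kτ) = 7.27 × 2.799 × 0.6427 = 13.08 mg/L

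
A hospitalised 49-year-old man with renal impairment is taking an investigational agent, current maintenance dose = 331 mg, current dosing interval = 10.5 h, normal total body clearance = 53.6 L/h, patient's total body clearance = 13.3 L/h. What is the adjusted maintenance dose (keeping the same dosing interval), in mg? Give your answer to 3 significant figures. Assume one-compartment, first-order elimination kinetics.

82.1 mg

To keep the same average steady-state level, dosing rate must scale with clearance.
CL ratio = 13.3 / 53.6 = 0.2481
New dose (same interval) = 331 × 0.2481 = 82.12 mg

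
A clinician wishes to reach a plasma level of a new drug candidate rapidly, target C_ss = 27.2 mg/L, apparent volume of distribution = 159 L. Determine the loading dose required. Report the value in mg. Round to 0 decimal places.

4325 mg

LD = Css × Vd = 27.2 × 159 = 4325 mg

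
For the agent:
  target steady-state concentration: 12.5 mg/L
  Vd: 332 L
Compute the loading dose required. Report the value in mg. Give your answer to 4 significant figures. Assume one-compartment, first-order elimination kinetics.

4150 mg

LD = Css × Vd = 12.5 × 332 = 4150 mg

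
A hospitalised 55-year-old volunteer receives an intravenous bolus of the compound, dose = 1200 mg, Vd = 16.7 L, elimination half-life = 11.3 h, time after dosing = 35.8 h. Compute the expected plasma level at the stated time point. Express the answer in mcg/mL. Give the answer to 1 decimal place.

C₀ = Dose / Vd = 1200 / 16.7 = 71.86 mg/L
k = ln2 / t½ = 0.693147 / 11.3 = 0.06134 h⁻¹
C = C₀ · e^(−k·t) = 71.86 × e^(−0.06134 × 35.8)
  = 71.86 × 0.1113 = 7.998 mg/L
(7.998 mg/L = 7.998 mcg/mL)

8.0 mcg/mL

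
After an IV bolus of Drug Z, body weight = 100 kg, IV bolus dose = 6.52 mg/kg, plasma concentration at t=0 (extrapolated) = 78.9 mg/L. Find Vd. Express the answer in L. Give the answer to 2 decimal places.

Dose = 6.52 × 100 = 652.0 mg
Vd = Dose / C₀ = 652.0 / 78.9 = 8.264 L

8.26 L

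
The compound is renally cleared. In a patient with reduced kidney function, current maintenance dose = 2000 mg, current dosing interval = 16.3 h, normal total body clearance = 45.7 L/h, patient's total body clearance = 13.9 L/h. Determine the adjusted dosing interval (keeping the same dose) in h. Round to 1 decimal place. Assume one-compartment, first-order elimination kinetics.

To keep the same average steady-state level, dosing rate must scale with clearance.
CL ratio = 13.9 / 45.7 = 0.3042
New interval (same dose) = 16.3 / 0.3042 = 53.58 h

53.6 h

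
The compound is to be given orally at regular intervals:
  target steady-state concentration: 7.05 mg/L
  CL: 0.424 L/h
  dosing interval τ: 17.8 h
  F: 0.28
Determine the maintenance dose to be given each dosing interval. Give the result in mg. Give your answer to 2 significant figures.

At steady state, F × (Dose/τ) = Css × CL.
Dose = Css × CL × τ / F = 7.05 × 0.4240 × 17.8 / 0.28 = 190.0 mg

190 mg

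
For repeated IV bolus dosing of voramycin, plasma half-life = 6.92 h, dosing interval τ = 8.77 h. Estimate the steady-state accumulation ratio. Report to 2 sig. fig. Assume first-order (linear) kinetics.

1.7

k = ln2 / t½ = 0.693147 / 6.92 = 0.1002 h⁻¹
e^(−kτ) = e^(−0.1002 × 8.77) = 0.4153
Accumulation ratio R = 1 / (1 − e^(−kτ)) = 1 / (1 − 0.4153) = 1.710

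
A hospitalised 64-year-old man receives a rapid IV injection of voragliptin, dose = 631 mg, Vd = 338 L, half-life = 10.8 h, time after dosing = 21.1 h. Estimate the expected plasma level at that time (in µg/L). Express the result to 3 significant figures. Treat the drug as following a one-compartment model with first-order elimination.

482 µg/L

C₀ = Dose / Vd = 631.0 / 338 = 1.867 mg/L
k = ln2 / t½ = 0.693147 / 10.8 = 0.06418 h⁻¹
C = C₀ · e^(−k·t) = 1.867 × e^(−0.06418 × 21.1)
  = 1.867 × 0.2582 = 0.4821 mg/L
Convert: 0.4821 mg/L × 1000 = 482.1 µg/L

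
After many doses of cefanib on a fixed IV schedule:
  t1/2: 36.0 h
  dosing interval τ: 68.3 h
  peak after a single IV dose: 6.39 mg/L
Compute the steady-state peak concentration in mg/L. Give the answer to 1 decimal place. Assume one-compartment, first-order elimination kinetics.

k = ln2 / t½ = 0.693147 / 36.0 = 0.01925 h⁻¹
e^(−kτ) = e^(−0.01925 × 68.3) = 0.2685
Accumulation ratio R = 1 / (1 − e^(−kτ)) = 1 / (1 − 0.2685) = 1.367
Steady-state peak = C₀ × R = 6.39 × 1.367 = 8.735 mg/L

8.7 mg/L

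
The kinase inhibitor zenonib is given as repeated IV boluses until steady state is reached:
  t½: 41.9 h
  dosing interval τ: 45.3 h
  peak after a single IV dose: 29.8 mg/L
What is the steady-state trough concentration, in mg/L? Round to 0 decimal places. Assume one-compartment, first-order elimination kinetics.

27 mg/L

k = ln2 / t½ = 0.693147 / 41.9 = 0.01654 h⁻¹
e^(−kτ) = e^(−0.01654 × 45.3) = 0.4727
Accumulation ratio R = 1 / (1 − e^(−kτ)) = 1 / (1 − 0.4727) = 1.896
Steady-state trough = C₀ × R × e^(−kτ) = 29.8 × 1.896 × 0.4727 = 26.71 mg/L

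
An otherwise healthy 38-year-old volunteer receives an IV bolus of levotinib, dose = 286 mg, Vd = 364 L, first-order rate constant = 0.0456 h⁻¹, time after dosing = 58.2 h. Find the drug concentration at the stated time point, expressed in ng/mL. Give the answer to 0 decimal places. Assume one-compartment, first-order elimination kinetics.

C₀ = Dose / Vd = 286.0 / 364 = 0.7857 mg/L
C = C₀ · e^(−k·t) = 0.7857 × e^(−0.04560 × 58.2)
  = 0.7857 × 0.07037 = 0.05529 mg/L
Convert: 0.05529 mg/L × 1000 = 55.29 ng/mL

55 ng/mL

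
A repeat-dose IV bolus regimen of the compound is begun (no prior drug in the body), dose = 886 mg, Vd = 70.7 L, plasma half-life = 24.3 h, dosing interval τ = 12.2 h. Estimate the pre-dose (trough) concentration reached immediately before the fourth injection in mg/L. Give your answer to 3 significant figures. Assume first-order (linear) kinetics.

C₀ per dose = Dose / Vd = 886 / 70.7 = 12.53 mg/L
k = ln2 / t½ = 0.693147 / 24.3 = 0.02852 h⁻¹
Fraction remaining after one interval: r = e^(−kτ) = e^(−0.02852 × 12.2) = 0.7061
Before dose 4, 3 doses have been given (aged 1τ, 2τ, 3τ).
C_trough = C₀ × (r + r² + … + r^3) = C₀ × r(1−r^3)/(1−r)
        = 12.53 × 0.7061 × (1 − 0.3520) / (1 − 0.7061) = 19.51 mg/L

19.5 mg/L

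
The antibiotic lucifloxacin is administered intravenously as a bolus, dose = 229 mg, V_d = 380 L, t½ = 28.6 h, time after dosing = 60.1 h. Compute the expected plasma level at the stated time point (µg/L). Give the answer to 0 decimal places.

140 µg/L

C₀ = Dose / Vd = 229.0 / 380 = 0.6026 mg/L
k = ln2 / t½ = 0.693147 / 28.6 = 0.02424 h⁻¹
C = C₀ · e^(−k·t) = 0.6026 × e^(−0.02424 × 60.1)
  = 0.6026 × 0.2330 = 0.1404 mg/L
Convert: 0.1404 mg/L × 1000 = 140.4 µg/L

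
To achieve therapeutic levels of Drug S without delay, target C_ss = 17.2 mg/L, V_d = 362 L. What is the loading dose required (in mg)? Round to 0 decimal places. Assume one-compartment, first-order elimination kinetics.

LD = Css × Vd = 17.2 × 362 = 6226 mg

6226 mg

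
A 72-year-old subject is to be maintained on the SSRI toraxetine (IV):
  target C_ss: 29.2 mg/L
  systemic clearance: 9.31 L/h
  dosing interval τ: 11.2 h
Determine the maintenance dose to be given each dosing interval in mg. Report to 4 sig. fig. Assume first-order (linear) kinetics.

3045 mg

At steady state, Dose/τ = Css × CL.
Dose = Css × CL × τ = 29.2 × 9.310 × 11.2 = 3045 mg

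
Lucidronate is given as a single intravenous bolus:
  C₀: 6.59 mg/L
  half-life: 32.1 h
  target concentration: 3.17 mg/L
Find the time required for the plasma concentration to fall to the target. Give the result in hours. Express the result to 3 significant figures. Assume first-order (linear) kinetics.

k = ln2 / t½ = 0.693147 / 32.1 = 0.02159 h⁻¹
t = ln(C₀ / C) / k = ln(6.590 / 3.17) / 0.02159
  = ln(2.079) / 0.02159 = 0.7319 / 0.02159 = 33.90 h

33.9 h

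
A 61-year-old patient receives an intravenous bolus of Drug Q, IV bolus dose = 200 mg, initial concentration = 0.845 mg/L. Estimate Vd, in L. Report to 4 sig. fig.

Vd = Dose / C₀ = 200.0 / 0.845 = 236.7 L

236.7 L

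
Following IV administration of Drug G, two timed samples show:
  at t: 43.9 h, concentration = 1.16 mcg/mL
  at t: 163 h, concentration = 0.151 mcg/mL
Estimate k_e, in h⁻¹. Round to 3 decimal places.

0.017 h⁻¹

k = ln(C₁/C₂) / (t₂ − t₁) = ln(1.16/0.151) / (163 − 43.9)
  = 2.039 / 119.1 = 0.01712 h⁻¹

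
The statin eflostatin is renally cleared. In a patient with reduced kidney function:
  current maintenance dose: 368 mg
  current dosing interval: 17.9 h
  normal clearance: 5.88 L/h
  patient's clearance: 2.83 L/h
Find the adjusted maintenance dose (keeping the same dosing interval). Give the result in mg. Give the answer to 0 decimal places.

177 mg

To keep the same average steady-state level, dosing rate must scale with clearance.
CL ratio = 2.83 / 5.88 = 0.4813
New dose (same interval) = 368 × 0.4813 = 177.1 mg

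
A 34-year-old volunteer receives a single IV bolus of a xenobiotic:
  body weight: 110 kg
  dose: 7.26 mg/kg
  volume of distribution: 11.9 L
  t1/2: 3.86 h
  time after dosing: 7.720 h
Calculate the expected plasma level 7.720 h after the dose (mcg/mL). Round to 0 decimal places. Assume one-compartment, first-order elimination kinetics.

17 mcg/mL

Total dose = 7.26 × 110 = 798.6 mg
C₀ = Dose / Vd = 798.6 / 11.9 = 67.11 mg/L
k = ln2 / t½ = 0.693147 / 3.86 = 0.1796 h⁻¹
t / t½ = 7.720 / 3.86 = 2 half-lives
C = C₀ × (1/2)^2 = 67.11 × 0.2500 = 16.78 mg/L
(16.78 mg/L = 16.78 mcg/mL)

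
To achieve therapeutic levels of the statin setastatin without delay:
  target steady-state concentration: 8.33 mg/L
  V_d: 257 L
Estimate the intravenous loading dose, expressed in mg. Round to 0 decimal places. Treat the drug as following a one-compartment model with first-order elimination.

LD = Css × Vd = 8.33 × 257 = 2141 mg

2141 mg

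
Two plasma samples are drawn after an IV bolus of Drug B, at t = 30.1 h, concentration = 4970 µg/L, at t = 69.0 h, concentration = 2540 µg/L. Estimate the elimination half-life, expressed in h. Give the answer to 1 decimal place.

k = ln(C₁/C₂) / (t₂ − t₁) = ln(4970/2540) / (69.0 − 30.1)
  = 0.6713 / 38.90 = 0.01726 h⁻¹
t½ = ln2 / k = 0.693147 / 0.01726 = 40.16 h

40.2 h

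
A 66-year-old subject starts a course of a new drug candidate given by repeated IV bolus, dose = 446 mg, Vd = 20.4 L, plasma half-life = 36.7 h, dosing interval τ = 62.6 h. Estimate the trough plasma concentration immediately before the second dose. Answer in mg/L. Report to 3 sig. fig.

C₀ per dose = Dose / Vd = 446 / 20.4 = 21.86 mg/L
k = ln2 / t½ = 0.693147 / 36.7 = 0.01889 h⁻¹
Fraction remaining after one interval: r = e^(−kτ) = e^(−0.01889 × 62.6) = 0.3065
Before dose 2, 1 dose has been given (aged 1τ).
C_trough = C₀ × r = 21.86 × 0.3065 = 6.700 mg/L

6.70 mg/L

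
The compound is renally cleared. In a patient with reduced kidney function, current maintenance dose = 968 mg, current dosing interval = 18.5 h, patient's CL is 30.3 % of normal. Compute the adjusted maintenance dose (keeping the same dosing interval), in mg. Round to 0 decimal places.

293 mg

To keep the same average steady-state level, dosing rate must scale with clearance.
CL ratio = 30.3 / 100 = 0.3030
New dose (same interval) = 968 × 0.3030 = 293.3 mg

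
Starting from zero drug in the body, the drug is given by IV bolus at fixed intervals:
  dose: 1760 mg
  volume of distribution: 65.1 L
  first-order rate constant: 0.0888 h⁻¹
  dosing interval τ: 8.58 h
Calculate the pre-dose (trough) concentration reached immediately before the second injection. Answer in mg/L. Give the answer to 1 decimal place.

12.6 mg/L

C₀ per dose = Dose / Vd = 1760 / 65.1 = 27.04 mg/L
Fraction remaining after one interval: r = e^(−kτ) = e^(−0.08880 × 8.58) = 0.4668
Before dose 2, 1 dose has been given (aged 1τ).
C_trough = C₀ × r = 27.04 × 0.4668 = 12.62 mg/L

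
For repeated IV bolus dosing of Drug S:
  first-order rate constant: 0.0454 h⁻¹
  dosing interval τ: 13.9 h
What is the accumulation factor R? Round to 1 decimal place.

e^(−kτ) = e^(−0.04540 × 13.9) = 0.5320
Accumulation ratio R = 1 / (1 − e^(−kτ)) = 1 / (1 − 0.5320) = 2.137

2.1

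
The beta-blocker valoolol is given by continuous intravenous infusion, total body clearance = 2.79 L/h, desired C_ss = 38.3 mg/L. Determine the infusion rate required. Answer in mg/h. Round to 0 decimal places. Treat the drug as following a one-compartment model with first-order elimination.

At steady state, infusion rate R₀ = Css × CL = 38.3 × 2.790 = 106.9 mg/h

107 mg/h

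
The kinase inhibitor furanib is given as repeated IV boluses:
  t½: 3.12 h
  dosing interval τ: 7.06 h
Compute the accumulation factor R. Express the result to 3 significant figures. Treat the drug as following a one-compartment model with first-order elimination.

k = ln2 / t½ = 0.693147 / 3.12 = 0.2222 h⁻¹
e^(−kτ) = e^(−0.2222 × 7.06) = 0.2083
Accumulation ratio R = 1 / (1 − e^(−kτ)) = 1 / (1 − 0.2083) = 1.263

1.26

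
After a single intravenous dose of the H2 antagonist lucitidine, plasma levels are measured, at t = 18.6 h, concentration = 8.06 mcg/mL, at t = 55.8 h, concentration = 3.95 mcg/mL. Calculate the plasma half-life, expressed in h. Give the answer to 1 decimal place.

36.2 h

k = ln(C₁/C₂) / (t₂ − t₁) = ln(8.06/3.95) / (55.8 − 18.6)
  = 0.7132 / 37.20 = 0.01917 h⁻¹
t½ = ln2 / k = 0.693147 / 0.01917 = 36.16 h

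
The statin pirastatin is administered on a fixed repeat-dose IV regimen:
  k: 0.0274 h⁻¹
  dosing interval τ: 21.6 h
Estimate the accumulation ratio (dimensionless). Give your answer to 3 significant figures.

e^(−kτ) = e^(−0.02740 × 21.6) = 0.5533
Accumulation ratio R = 1 / (1 − e^(−kτ)) = 1 / (1 − 0.5533) = 2.239

2.24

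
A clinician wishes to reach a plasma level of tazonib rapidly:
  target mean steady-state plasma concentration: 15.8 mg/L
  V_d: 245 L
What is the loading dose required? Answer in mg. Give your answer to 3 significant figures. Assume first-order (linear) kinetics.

3870 mg

LD = Css × Vd = 15.8 × 245 = 3871 mg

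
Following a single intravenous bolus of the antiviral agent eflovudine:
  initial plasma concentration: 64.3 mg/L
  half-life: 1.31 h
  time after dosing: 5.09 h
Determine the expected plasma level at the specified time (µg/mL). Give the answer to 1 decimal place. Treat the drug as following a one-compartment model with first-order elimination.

4.4 µg/mL

k = ln2 / t½ = 0.693147 / 1.31 = 0.5291 h⁻¹
C = C₀ · e^(−k·t) = 64.30 × e^(−0.5291 × 5.09)
  = 64.30 × 0.06767 = 4.351 mg/L
(4.351 mg/L = 4.351 µg/mL)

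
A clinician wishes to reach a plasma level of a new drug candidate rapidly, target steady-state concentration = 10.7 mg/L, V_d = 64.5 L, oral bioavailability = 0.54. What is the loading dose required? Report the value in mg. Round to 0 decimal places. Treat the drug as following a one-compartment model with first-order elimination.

LD = Css × Vd / F = 10.7 × 64.5 / 0.54 = 1278 mg

1278 mg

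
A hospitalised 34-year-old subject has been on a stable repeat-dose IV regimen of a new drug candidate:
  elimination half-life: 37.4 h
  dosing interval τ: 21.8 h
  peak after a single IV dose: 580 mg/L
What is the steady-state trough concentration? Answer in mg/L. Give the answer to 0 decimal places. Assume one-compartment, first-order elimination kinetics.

1165 mg/L

k = ln2 / t½ = 0.693147 / 37.4 = 0.01853 h⁻¹
e^(−kτ) = e^(−0.01853 × 21.8) = 0.6677
Accumulation ratio R = 1 / (1 − e^(−kτ)) = 1 / (1 − 0.6677) = 3.009
Steady-state trough = C₀ × R × e^(−kτ) = 580 × 3.009 × 0.6677 = 1165 mg/L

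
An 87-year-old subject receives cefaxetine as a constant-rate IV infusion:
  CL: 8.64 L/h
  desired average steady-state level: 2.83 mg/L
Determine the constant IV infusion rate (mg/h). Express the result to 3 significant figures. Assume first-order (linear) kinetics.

24.5 mg/h

At steady state, infusion rate R₀ = Css × CL = 2.83 × 8.640 = 24.45 mg/h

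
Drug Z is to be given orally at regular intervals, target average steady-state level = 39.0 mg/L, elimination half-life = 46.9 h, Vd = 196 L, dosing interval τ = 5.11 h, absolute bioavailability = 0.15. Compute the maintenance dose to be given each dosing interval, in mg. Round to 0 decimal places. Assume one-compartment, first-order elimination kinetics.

3849 mg

k = ln2 / t½ = 0.693147 / 46.9 = 0.01478 h⁻¹
CL = k × Vd = 0.01478 × 196 = 2.897 L/h
At steady state, F × (Dose/τ) = Css × CL.
Dose = Css × CL × τ / F = 39.0 × 2.897 × 5.11 / 0.15 = 3849 mg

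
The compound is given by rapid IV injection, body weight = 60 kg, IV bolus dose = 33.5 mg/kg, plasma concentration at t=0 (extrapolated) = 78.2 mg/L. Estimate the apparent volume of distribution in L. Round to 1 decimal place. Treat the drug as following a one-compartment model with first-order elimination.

25.7 L

Dose = 33.5 × 60 = 2010 mg
Vd = Dose / C₀ = 2010 / 78.2 = 25.70 L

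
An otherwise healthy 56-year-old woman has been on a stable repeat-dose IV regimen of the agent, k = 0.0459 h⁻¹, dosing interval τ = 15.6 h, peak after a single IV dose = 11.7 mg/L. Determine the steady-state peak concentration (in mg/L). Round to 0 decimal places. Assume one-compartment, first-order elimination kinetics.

23 mg/L

e^(−kτ) = e^(−0.04590 × 15.6) = 0.4887
Accumulation ratio R = 1 / (1 − e^(−kτ)) = 1 / (1 − 0.4887) = 1.956
Steady-state peak = C₀ × R = 11.7 × 1.956 = 22.89 mg/L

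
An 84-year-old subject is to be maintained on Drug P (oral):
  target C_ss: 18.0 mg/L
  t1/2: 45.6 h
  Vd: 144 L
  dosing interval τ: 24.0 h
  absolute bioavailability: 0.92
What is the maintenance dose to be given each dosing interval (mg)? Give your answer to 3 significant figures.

k = ln2 / t½ = 0.693147 / 45.6 = 0.01520 h⁻¹
CL = k × Vd = 0.01520 × 144 = 2.189 L/h
At steady state, F × (Dose/τ) = Css × CL.
Dose = Css × CL × τ / F = 18.0 × 2.189 × 24.0 / 0.92 = 1028 mg

1030 mg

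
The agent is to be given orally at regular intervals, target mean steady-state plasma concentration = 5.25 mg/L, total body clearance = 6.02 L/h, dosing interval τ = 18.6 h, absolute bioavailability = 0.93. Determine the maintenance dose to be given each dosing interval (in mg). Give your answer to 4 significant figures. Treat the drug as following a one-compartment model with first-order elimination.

At steady state, F × (Dose/τ) = Css × CL.
Dose = Css × CL × τ / F = 5.25 × 6.020 × 18.6 / 0.93 = 632.1 mg

632.1 mg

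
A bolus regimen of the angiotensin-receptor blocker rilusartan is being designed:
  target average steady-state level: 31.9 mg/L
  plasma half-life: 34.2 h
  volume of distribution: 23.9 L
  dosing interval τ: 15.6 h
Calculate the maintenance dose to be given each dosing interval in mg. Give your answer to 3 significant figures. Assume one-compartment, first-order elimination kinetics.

241 mg

k = ln2 / t½ = 0.693147 / 34.2 = 0.02027 h⁻¹
CL = k × Vd = 0.02027 × 23.9 = 0.4845 L/h
At steady state, Dose/τ = Css × CL.
Dose = Css × CL × τ = 31.9 × 0.4845 × 15.6 = 241.1 mg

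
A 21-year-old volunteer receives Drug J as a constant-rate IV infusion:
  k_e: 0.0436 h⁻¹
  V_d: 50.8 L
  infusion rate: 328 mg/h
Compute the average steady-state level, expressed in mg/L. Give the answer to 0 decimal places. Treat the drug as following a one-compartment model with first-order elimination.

148 mg/L

CL = k × Vd = 0.04360 × 50.8 = 2.215 L/h
At steady state Css = R₀ / CL = 328 / 2.215 = 148.1 mg/L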